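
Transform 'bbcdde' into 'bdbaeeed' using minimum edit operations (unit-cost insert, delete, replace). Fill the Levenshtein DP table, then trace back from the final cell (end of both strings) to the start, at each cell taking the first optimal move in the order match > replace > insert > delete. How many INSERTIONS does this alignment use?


Edit distance = 5. Backtracking from cell (6, 8) with preference match > replace > insert > delete,
then listing the resulting alignment 'bbcdde' -> 'bdbaeeed' left to right:
  Step 1: keep 'b'
  Step 2: insert 'd' [insertion #1]
  Step 3: keep 'b'
  Step 4: replace c->a
  Step 5: replace d->e
  Step 6: replace d->e
  Step 7: keep 'e'
  Step 8: insert 'd' [insertion #2]
Total insertions: 2

2


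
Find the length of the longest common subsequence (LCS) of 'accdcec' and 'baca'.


DP table for LCS of 'accdcec' and 'baca':
       b  a  c  a
    0  0  0  0  0
  a 0  0  1  1  1
  c 0  0  1  2  2
  c 0  0  1  2  2
  d 0  0  1  2  2
  c 0  0  1  2  2
  e 0  0  1  2  2
  c 0  0  1  2  2
LCS: 'ac'
LCS length = 2

2


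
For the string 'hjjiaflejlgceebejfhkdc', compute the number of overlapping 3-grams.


String 'hjjiaflejlgceebejfhkdc' has length L = 22.
Number of overlapping n-grams = L - n + 1
Substituting: 22 - 3 + 1 = 20

20


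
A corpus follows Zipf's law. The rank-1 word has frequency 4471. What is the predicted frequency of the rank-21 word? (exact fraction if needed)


Zipf's law: freq(rank) = f1 / rank
f1 = 4471, rank = 21
freq = 4471 / 21
GCD(4471, 21) = 1
Simplified: 4471/21

4471/21


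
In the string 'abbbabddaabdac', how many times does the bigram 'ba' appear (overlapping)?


Scanning 'abbbabddaabdac' for bigram 'ba':
  Position 0: 'ab' -> no
  Position 1: 'bb' -> no
  Position 2: 'bb' -> no
  Position 3: 'ba' -> MATCH
  Position 4: 'ab' -> no
  Position 5: 'bd' -> no
  Position 6: 'dd' -> no
  Position 7: 'da' -> no
  Position 8: 'aa' -> no
  Position 9: 'ab' -> no
  Position 10: 'bd' -> no
  Position 11: 'da' -> no
  Position 12: 'ac' -> no
Total matches: 1

1


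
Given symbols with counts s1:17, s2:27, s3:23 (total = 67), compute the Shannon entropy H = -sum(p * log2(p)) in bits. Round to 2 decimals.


Computing entropy H = -sum(p_i * log2(p_i)):
  s1: p = 17/67 = 0.2537, -p*log2(p) = 0.5020
  s2: p = 27/67 = 0.4030, -p*log2(p) = 0.5284
  s3: p = 23/67 = 0.3433, -p*log2(p) = 0.5295
H = sum of terms = 1.5599
Rounded to 2 decimals: 1.56

1.56


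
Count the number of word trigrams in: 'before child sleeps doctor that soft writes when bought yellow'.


Word trigrams from [10] words:
  Trigram 1: (before child sleeps)
  Trigram 2: (child sleeps doctor)
  Trigram 3: (sleeps doctor that)
  Trigram 4: (doctor that soft)
  Trigram 5: (that soft writes)
  Trigram 6: (soft writes when)
  Trigram 7: (writes when bought)
  Trigram 8: (when bought yellow)
Total word trigrams: 10 - 2 = 8

8


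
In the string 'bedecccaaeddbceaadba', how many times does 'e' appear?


Scanning 'bedecccaaeddbceaadba' for 'e':
  Position 1: 'e' -> MATCH (count: 1)
  Position 3: 'e' -> MATCH (count: 2)
  Position 9: 'e' -> MATCH (count: 3)
  Position 14: 'e' -> MATCH (count: 4)
Total occurrences of 'e': 4

4


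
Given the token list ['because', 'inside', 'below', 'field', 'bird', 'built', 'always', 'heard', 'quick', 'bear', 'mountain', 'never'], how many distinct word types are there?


Listing all tokens and tracking unique types:
  Token 1: 'because' -> NEW (unique so far: 1)
  Token 2: 'inside' -> NEW (unique so far: 2)
  Token 3: 'below' -> NEW (unique so far: 3)
  Token 4: 'field' -> NEW (unique so far: 4)
  Token 5: 'bird' -> NEW (unique so far: 5)
  Token 6: 'built' -> NEW (unique so far: 6)
  Token 7: 'always' -> NEW (unique so far: 7)
  Token 8: 'heard' -> NEW (unique so far: 8)
  Token 9: 'quick' -> NEW (unique so far: 9)
  Token 10: 'bear' -> NEW (unique so far: 10)
  Token 11: 'mountain' -> NEW (unique so far: 11)
  Token 12: 'never' -> NEW (unique so far: 12)
Unique types: ('always', 'bear', 'because', 'below', 'bird', 'built', 'field', 'heard', 'inside', 'mountain', 'never', 'quick')
Vocabulary size: 12

12


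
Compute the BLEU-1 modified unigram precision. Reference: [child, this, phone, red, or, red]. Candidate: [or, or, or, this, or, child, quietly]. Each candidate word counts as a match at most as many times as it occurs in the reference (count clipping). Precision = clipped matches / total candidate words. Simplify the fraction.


Reference word counts: {'child': 1, 'or': 1, 'phone': 1, 'red': 2, 'this': 1}
Checking each candidate word (with clipping):
  'or' -> in reference (ref count 1, used 1/1) -> match (matches: 1)
  'or' -> ref count 1 already used up (1/1) -> clipped, no match (matches: 1)
  'or' -> ref count 1 already used up (1/1) -> clipped, no match (matches: 1)
  'this' -> in reference (ref count 1, used 1/1) -> match (matches: 2)
  'or' -> ref count 1 already used up (1/1) -> clipped, no match (matches: 2)
  'child' -> in reference (ref count 1, used 1/1) -> match (matches: 3)
  'quietly' -> not in reference -> no match (matches: 3)
Clipped matches: 3, Candidate length: 7
Precision = 3/7

3/7


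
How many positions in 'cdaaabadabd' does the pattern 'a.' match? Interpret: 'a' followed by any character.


Pattern: a. means 'a' followed by any character.
Scanning 'cdaaabadabd' position-by-position:
  Pos 0: window 'cd' -> no
  Pos 1: window 'da' -> no
  Pos 2: window 'aa' -> MATCH
  Pos 3: window 'aa' -> MATCH
  Pos 4: window 'ab' -> MATCH
  Pos 5: window 'ba' -> no
  Pos 6: window 'ad' -> MATCH
  Pos 7: window 'da' -> no
  Pos 8: window 'ab' -> MATCH
  Pos 9: window 'bd' -> no
  Pos 10: window 'd' -> no
Total matches: 5

5


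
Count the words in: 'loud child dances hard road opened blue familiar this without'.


Counting words by splitting on spaces:
  Word 1: 'loud'
  Word 2: 'child'
  Word 3: 'dances'
  Word 4: 'hard'
  Word 5: 'road'
  Word 6: 'opened'
  Word 7: 'blue'
  Word 8: 'familiar'
  Word 9: 'this'
  Word 10: 'without'
Total words: 10

10


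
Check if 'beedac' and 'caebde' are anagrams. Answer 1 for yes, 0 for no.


Sort characters of 'beedac': 'abcdee'
Sort characters of 'caebde': 'abcdee'
Sorted forms match -> they ARE anagrams
Result: 1

1


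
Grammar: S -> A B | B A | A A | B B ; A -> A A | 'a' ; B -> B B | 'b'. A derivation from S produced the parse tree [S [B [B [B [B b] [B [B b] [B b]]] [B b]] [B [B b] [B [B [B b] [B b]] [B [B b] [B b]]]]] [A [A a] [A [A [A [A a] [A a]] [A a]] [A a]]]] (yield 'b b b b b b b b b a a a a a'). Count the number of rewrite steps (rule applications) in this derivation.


Every bracketed nonterminal node [X ...] in the tree is produced by exactly one rule application.
Reading the tree off as a leftmost derivation:
  Step 1: S  =>  B A   (applied S -> B A)
  Step 2: B A  =>  B B A   (applied B -> B B)
  Step 3: B B A  =>  B B B A   (applied B -> B B)
  Step 4: B B B A  =>  B B B B A   (applied B -> B B)
  Step 5: B B B B A  =>  b B B B A   (applied B -> b)
  Step 6: b B B B A  =>  b B B B B A   (applied B -> B B)
  Step 7: b B B B B A  =>  b b B B B A   (applied B -> b)
  Step 8: b b B B B A  =>  b b b B B A   (applied B -> b)
  Step 9: b b b B B A  =>  b b b b B A   (applied B -> b)
  Step 10: b b b b B A  =>  b b b b B B A   (applied B -> B B)
  Step 11: b b b b B B A  =>  b b b b b B A   (applied B -> b)
  Step 12: b b b b b B A  =>  b b b b b B B A   (applied B -> B B)
  Step 13: b b b b b B B A  =>  b b b b b B B B A   (applied B -> B B)
  Step 14: b b b b b B B B A  =>  b b b b b b B B A   (applied B -> b)
  Step 15: b b b b b b B B A  =>  b b b b b b b B A   (applied B -> b)
  Step 16: b b b b b b b B A  =>  b b b b b b b B B A   (applied B -> B B)
  Step 17: b b b b b b b B B A  =>  b b b b b b b b B A   (applied B -> b)
  Step 18: b b b b b b b b B A  =>  b b b b b b b b b A   (applied B -> b)
  Step 19: b b b b b b b b b A  =>  b b b b b b b b b A A   (applied A -> A A)
  Step 20: b b b b b b b b b A A  =>  b b b b b b b b b a A   (applied A -> a)
  Step 21: b b b b b b b b b a A  =>  b b b b b b b b b a A A   (applied A -> A A)
  Step 22: b b b b b b b b b a A A  =>  b b b b b b b b b a A A A   (applied A -> A A)
  Step 23: b b b b b b b b b a A A A  =>  b b b b b b b b b a A A A A   (applied A -> A A)
  Step 24: b b b b b b b b b a A A A A  =>  b b b b b b b b b a a A A A   (applied A -> a)
  Step 25: b b b b b b b b b a a A A A  =>  b b b b b b b b b a a a A A   (applied A -> a)
  Step 26: b b b b b b b b b a a a A A  =>  b b b b b b b b b a a a a A   (applied A -> a)
  Step 27: b b b b b b b b b a a a a A  =>  b b b b b b b b b a a a a a   (applied A -> a)
Final yield: b b b b b b b b b a a a a a
Total rewrite steps: 27

27


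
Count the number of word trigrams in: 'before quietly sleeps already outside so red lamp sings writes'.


Word trigrams from [10] words:
  Trigram 1: (before quietly sleeps)
  Trigram 2: (quietly sleeps already)
  Trigram 3: (sleeps already outside)
  Trigram 4: (already outside so)
  Trigram 5: (outside so red)
  Trigram 6: (so red lamp)
  Trigram 7: (red lamp sings)
  Trigram 8: (lamp sings writes)
Total word trigrams: 10 - 2 = 8

8


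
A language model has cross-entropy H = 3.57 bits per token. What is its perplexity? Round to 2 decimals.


Perplexity formula: PP = 2^H
H = 3.57
PP = 2^3.57
Decompose: 2^3.57 = 2^3 * 2^0.57
2^3 = 8, 2^0.57 ~ 1.4845236
PP ~ 8 * 1.4845236 = 11.8761888
Rounded to 2 decimals: 11.88

11.88


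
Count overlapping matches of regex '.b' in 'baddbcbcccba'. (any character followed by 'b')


Pattern: .b means any character followed by 'b'.
Scanning 'baddbcbcccba' position-by-position:
  Pos 0: window 'ba' -> no
  Pos 1: window 'ad' -> no
  Pos 2: window 'dd' -> no
  Pos 3: window 'db' -> MATCH
  Pos 4: window 'bc' -> no
  Pos 5: window 'cb' -> MATCH
  Pos 6: window 'bc' -> no
  Pos 7: window 'cc' -> no
  Pos 8: window 'cc' -> no
  Pos 9: window 'cb' -> MATCH
  Pos 10: window 'ba' -> no
  Pos 11: window 'a' -> no
Total matches: 3

3


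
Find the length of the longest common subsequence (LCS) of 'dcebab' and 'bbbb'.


DP table for LCS of 'dcebab' and 'bbbb':
       b  b  b  b
    0  0  0  0  0
  d 0  0  0  0  0
  c 0  0  0  0  0
  e 0  0  0  0  0
  b 0  1  1  1  1
  a 0  1  1  1  1
  b 0  1  2  2  2
LCS: 'bb'
LCS length = 2

2


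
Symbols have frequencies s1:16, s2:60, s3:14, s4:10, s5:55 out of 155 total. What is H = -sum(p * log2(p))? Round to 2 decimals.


Computing entropy H = -sum(p_i * log2(p_i)):
  s1: p = 16/155 = 0.1032, -p*log2(p) = 0.3382
  s2: p = 60/155 = 0.3871, -p*log2(p) = 0.5300
  s3: p = 14/155 = 0.0903, -p*log2(p) = 0.3133
  s4: p = 10/155 = 0.0645, -p*log2(p) = 0.2551
  s5: p = 55/155 = 0.3548, -p*log2(p) = 0.5304
H = sum of terms = 1.9670
Rounded to 2 decimals: 1.97

1.97


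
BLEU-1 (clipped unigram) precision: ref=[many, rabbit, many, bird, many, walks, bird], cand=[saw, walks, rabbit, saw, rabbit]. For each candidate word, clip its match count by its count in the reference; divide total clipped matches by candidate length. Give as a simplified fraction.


Reference word counts: {'bird': 2, 'many': 3, 'rabbit': 1, 'walks': 1}
Checking each candidate word (with clipping):
  'saw' -> not in reference -> no match (matches: 0)
  'walks' -> in reference (ref count 1, used 1/1) -> match (matches: 1)
  'rabbit' -> in reference (ref count 1, used 1/1) -> match (matches: 2)
  'saw' -> not in reference -> no match (matches: 2)
  'rabbit' -> ref count 1 already used up (1/1) -> clipped, no match (matches: 2)
Clipped matches: 2, Candidate length: 5
Precision = 2/5

2/5


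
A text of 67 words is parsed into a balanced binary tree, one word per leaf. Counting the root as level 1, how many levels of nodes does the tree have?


In a balanced binary tree with n leaves the deepest leaf is ceil(log2(n)) edges below the root,
so counting node levels inclusive of root and leaves gives ceil(log2(n)) + 1 levels.
log2(67) = 6.0661
ceil(6.0661) = 7
levels = 7 + 1 = 8

8


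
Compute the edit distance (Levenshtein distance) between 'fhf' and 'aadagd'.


Building DP table for s1='fhf' (len 3) and s2='aadagd' (len 6):
       a  a  d  a  g  d
    0  1  2  3  4  5  6
  f 1  1  2  3  4  5  6
  h 2  2  2  3  4  5  6
  f 3  3  3  3  4  5  6
Edit distance = dp[3][6] = 6

6


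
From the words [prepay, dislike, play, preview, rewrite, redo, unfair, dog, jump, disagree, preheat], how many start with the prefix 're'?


Checking each word for prefix 're':
  'prepay' -> no (count: 0)
  'dislike' -> no (count: 0)
  'play' -> no (count: 0)
  'preview' -> no (count: 0)
  'rewrite' -> YES, starts with 're' (count: 1)
  'redo' -> YES, starts with 're' (count: 2)
  'unfair' -> no (count: 2)
  'dog' -> no (count: 2)
  'jump' -> no (count: 2)
  'disagree' -> no (count: 2)
  'preheat' -> no (count: 2)
Total with prefix 're': 2

2


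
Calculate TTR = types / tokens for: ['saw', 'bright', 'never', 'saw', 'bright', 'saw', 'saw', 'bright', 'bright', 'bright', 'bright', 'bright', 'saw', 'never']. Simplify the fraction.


Tokens: 14
Unique types: ('bright', 'never', 'saw') = 3
TTR = 3/14
Already in lowest terms.

3/14


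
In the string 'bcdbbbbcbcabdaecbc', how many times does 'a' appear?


Scanning 'bcdbbbbcbcabdaecbc' for 'a':
  Position 10: 'a' -> MATCH (count: 1)
  Position 13: 'a' -> MATCH (count: 2)
Total occurrences of 'a': 2

2


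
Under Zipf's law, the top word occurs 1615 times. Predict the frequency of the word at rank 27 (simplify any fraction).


Zipf's law: freq(rank) = f1 / rank
f1 = 1615, rank = 27
freq = 1615 / 27
GCD(1615, 27) = 1
Simplified: 1615/27

1615/27


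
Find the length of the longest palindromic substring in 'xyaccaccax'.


Scanning 'xyaccaccax' for palindromic substrings.
Substring at positions 2-8: 'accacca'.
Check: reverse('accacca') = 'accacca' -> palindrome confirmed.
Neighbouring characters ('y' / 'x') break symmetry, so it cannot extend further.
No longer palindromic substring exists; longest length = 7

7


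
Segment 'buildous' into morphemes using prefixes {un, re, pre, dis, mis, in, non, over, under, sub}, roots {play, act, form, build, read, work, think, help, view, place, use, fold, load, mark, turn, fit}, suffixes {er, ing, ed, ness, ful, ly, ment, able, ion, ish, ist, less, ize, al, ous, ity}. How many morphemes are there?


Segmenting 'buildous' against the inventory:
  'build' -> root (morpheme 1)
  'ous' -> suffix (morpheme 2)
Total morphemes: 2

2


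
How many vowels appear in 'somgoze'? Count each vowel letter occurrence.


Scanning each character of 'somgoze':
  Position 1: 's' -> consonant (running count: 0)
  Position 2: 'o' -> vowel (running count: 1)
  Position 3: 'm' -> consonant (running count: 1)
  Position 4: 'g' -> consonant (running count: 1)
  Position 5: 'o' -> vowel (running count: 2)
  Position 6: 'z' -> consonant (running count: 2)
  Position 7: 'e' -> vowel (running count: 3)
Total vowels: 3

3


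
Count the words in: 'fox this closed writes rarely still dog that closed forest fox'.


Counting words by splitting on spaces:
  Word 1: 'fox'
  Word 2: 'this'
  Word 3: 'closed'
  Word 4: 'writes'
  Word 5: 'rarely'
  Word 6: 'still'
  Word 7: 'dog'
  Word 8: 'that'
  Word 9: 'closed'
  Word 10: 'forest'
  Word 11: 'fox'
Total words: 11

11


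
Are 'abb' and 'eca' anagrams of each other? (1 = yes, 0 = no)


Sort characters of 'abb': 'abb'
Sort characters of 'eca': 'ace'
Sorted forms differ -> they are NOT anagrams
Result: 0

0


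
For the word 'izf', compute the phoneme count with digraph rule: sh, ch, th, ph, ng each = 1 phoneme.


Parsing 'izf' greedily, digraphs first:
  'i' -> vowel phoneme (phonemes so far: 1)
  'z' -> consonant phoneme (phonemes so far: 2)
  'f' -> consonant phoneme (phonemes so far: 3)
Total phonemes: 3

3


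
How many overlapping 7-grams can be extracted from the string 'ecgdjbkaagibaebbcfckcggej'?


String 'ecgdjbkaagibaebbcfckcggej' has length L = 25.
Number of overlapping n-grams = L - n + 1
Substituting: 25 - 7 + 1 = 19

19


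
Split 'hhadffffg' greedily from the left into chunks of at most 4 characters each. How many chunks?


'hhadffffg' has 9 characters.
Chunking with max size 4:
  Chunk 1: 'hhad' (positions 0-3)
  Chunk 2: 'ffff' (positions 4-7)
  Chunk 3: 'g' (positions 8-8)
Total chunks: ceil(9 / 4) = 3

3


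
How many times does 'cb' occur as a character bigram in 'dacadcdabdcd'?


Scanning 'dacadcdabdcd' for bigram 'cb':
  Position 0: 'da' -> no
  Position 1: 'ac' -> no
  Position 2: 'ca' -> no
  Position 3: 'ad' -> no
  Position 4: 'dc' -> no
  Position 5: 'cd' -> no
  Position 6: 'da' -> no
  Position 7: 'ab' -> no
  Position 8: 'bd' -> no
  Position 9: 'dc' -> no
  Position 10: 'cd' -> no
Total matches: 0

0


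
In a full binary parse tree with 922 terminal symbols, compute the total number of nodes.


Leaf nodes (terminals): 922
Internal nodes = n - 1 = 922 - 1 = 921
Total = leaves + internal = 922 + 921 = 1843

1843


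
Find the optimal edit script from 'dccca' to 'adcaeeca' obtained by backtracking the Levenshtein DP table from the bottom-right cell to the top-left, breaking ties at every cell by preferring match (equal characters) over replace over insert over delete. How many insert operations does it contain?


Edit distance = 4. Backtracking from cell (5, 8) with preference match > replace > insert > delete,
then listing the resulting alignment 'dccca' -> 'adcaeeca' left to right:
  Step 1: insert 'a' [insertion #1]
  Step 2: keep 'd'
  Step 3: keep 'c'
  Step 4: insert 'a' [insertion #2]
  Step 5: insert 'e' [insertion #3]
  Step 6: replace c->e
  Step 7: keep 'c'
  Step 8: keep 'a'
Total insertions: 3

3


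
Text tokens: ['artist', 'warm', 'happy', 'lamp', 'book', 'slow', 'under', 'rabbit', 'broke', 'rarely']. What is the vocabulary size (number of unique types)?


Listing all tokens and tracking unique types:
  Token 1: 'artist' -> NEW (unique so far: 1)
  Token 2: 'warm' -> NEW (unique so far: 2)
  Token 3: 'happy' -> NEW (unique so far: 3)
  Token 4: 'lamp' -> NEW (unique so far: 4)
  Token 5: 'book' -> NEW (unique so far: 5)
  Token 6: 'slow' -> NEW (unique so far: 6)
  Token 7: 'under' -> NEW (unique so far: 7)
  Token 8: 'rabbit' -> NEW (unique so far: 8)
  Token 9: 'broke' -> NEW (unique so far: 9)
  Token 10: 'rarely' -> NEW (unique so far: 10)
Unique types: ('artist', 'book', 'broke', 'happy', 'lamp', 'rabbit', 'rarely', 'slow', 'under', 'warm')
Vocabulary size: 10

10


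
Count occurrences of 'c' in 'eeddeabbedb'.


Scanning 'eeddeabbedb' for 'c':
  No matches found.
Total occurrences of 'c': 0

0


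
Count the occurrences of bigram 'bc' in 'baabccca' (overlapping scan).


Scanning 'baabccca' for bigram 'bc':
  Position 0: 'ba' -> no
  Position 1: 'aa' -> no
  Position 2: 'ab' -> no
  Position 3: 'bc' -> MATCH
  Position 4: 'cc' -> no
  Position 5: 'cc' -> no
  Position 6: 'ca' -> no
Total matches: 1

1


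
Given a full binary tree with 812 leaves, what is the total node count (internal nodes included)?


Leaf nodes (terminals): 812
Internal nodes = n - 1 = 812 - 1 = 811
Total = leaves + internal = 812 + 811 = 1623

1623


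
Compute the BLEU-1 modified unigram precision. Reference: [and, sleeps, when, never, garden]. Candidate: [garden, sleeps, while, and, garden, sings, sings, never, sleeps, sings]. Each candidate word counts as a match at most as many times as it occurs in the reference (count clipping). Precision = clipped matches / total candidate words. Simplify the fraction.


Reference word counts: {'and': 1, 'garden': 1, 'never': 1, 'sleeps': 1, 'when': 1}
Checking each candidate word (with clipping):
  'garden' -> in reference (ref count 1, used 1/1) -> match (matches: 1)
  'sleeps' -> in reference (ref count 1, used 1/1) -> match (matches: 2)
  'while' -> not in reference -> no match (matches: 2)
  'and' -> in reference (ref count 1, used 1/1) -> match (matches: 3)
  'garden' -> ref count 1 already used up (1/1) -> clipped, no match (matches: 3)
  'sings' -> not in reference -> no match (matches: 3)
  'sings' -> not in reference -> no match (matches: 3)
  'never' -> in reference (ref count 1, used 1/1) -> match (matches: 4)
  'sleeps' -> ref count 1 already used up (1/1) -> clipped, no match (matches: 4)
  'sings' -> not in reference -> no match (matches: 4)
Clipped matches: 4, Candidate length: 10
Precision = 4/10 = 2/5

2/5


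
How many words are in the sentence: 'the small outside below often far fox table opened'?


Counting words by splitting on spaces:
  Word 1: 'the'
  Word 2: 'small'
  Word 3: 'outside'
  Word 4: 'below'
  Word 5: 'often'
  Word 6: 'far'
  Word 7: 'fox'
  Word 8: 'table'
  Word 9: 'opened'
Total words: 9

9


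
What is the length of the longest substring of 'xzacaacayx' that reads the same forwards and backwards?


Scanning 'xzacaacayx' for palindromic substrings.
Substring at positions 2-7: 'acaaca'.
Check: reverse('acaaca') = 'acaaca' -> palindrome confirmed.
Neighbouring characters ('z' / 'y') break symmetry, so it cannot extend further.
No longer palindromic substring exists; longest length = 6

6


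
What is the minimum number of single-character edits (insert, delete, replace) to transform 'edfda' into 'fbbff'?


Building DP table for s1='edfda' (len 5) and s2='fbbff' (len 5):
       f  b  b  f  f
    0  1  2  3  4  5
  e 1  1  2  3  4  5
  d 2  2  2  3  4  5
  f 3  2  3  3  3  4
  d 4  3  3  4  4  4
  a 5  4  4  4  5  5
Edit distance = dp[5][5] = 5

5


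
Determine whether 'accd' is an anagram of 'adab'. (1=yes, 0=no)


Sort characters of 'accd': 'accd'
Sort characters of 'adab': 'aabd'
Sorted forms differ -> they are NOT anagrams
Result: 0

0


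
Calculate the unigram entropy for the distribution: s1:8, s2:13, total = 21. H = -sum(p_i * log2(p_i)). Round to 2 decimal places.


Computing entropy H = -sum(p_i * log2(p_i)):
  s1: p = 8/21 = 0.3810, -p*log2(p) = 0.5304
  s2: p = 13/21 = 0.6190, -p*log2(p) = 0.4283
H = sum of terms = 0.9587
Rounded to 2 decimals: 0.96

0.96


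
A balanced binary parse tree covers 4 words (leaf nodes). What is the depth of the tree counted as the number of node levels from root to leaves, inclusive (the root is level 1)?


In a balanced binary tree with n leaves the deepest leaf is ceil(log2(n)) edges below the root,
so counting node levels inclusive of root and leaves gives ceil(log2(n)) + 1 levels.
log2(4) = 2.0000
ceil(2.0000) = 2
levels = 2 + 1 = 3

3


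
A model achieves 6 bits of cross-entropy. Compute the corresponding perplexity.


Perplexity formula: PP = 2^H
H = 6
PP = 2^6
Steps: 2^1 = 2, 2^2 = 4, 2^3 = 8, 2^4 = 16, 2^5 = 32, 2^6 = 64
PP = 64

64


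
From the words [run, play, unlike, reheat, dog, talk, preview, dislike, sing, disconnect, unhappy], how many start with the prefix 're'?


Checking each word for prefix 're':
  'run' -> no (count: 0)
  'play' -> no (count: 0)
  'unlike' -> no (count: 0)
  'reheat' -> YES, starts with 're' (count: 1)
  'dog' -> no (count: 1)
  'talk' -> no (count: 1)
  'preview' -> no (count: 1)
  'dislike' -> no (count: 1)
  'sing' -> no (count: 1)
  'disconnect' -> no (count: 1)
  'unhappy' -> no (count: 1)
Total with prefix 're': 1

1


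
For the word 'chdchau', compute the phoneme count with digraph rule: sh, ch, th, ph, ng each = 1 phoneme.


Parsing 'chdchau' greedily, digraphs first:
  'ch' -> digraph (1 consonant phoneme) (phonemes so far: 1)
  'd' -> consonant phoneme (phonemes so far: 2)
  'ch' -> digraph (1 consonant phoneme) (phonemes so far: 3)
  'a' -> vowel phoneme (phonemes so far: 4)
  'u' -> vowel phoneme (phonemes so far: 5)
Total phonemes: 5

5


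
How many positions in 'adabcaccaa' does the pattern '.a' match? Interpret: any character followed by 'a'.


Pattern: .a means any character followed by 'a'.
Scanning 'adabcaccaa' position-by-position:
  Pos 0: window 'ad' -> no
  Pos 1: window 'da' -> MATCH
  Pos 2: window 'ab' -> no
  Pos 3: window 'bc' -> no
  Pos 4: window 'ca' -> MATCH
  Pos 5: window 'ac' -> no
  Pos 6: window 'cc' -> no
  Pos 7: window 'ca' -> MATCH
  Pos 8: window 'aa' -> MATCH
  Pos 9: window 'a' -> no
Total matches: 4

4


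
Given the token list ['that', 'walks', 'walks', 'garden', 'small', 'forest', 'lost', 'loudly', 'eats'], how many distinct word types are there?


Listing all tokens and tracking unique types:
  Token 1: 'that' -> NEW (unique so far: 1)
  Token 2: 'walks' -> NEW (unique so far: 2)
  Token 3: 'walks' -> duplicate (unique so far: 2)
  Token 4: 'garden' -> NEW (unique so far: 3)
  Token 5: 'small' -> NEW (unique so far: 4)
  Token 6: 'forest' -> NEW (unique so far: 5)
  Token 7: 'lost' -> NEW (unique so far: 6)
  Token 8: 'loudly' -> NEW (unique so far: 7)
  Token 9: 'eats' -> NEW (unique so far: 8)
Unique types: ('eats', 'forest', 'garden', 'lost', 'loudly', 'small', 'that', 'walks')
Vocabulary size: 8

8


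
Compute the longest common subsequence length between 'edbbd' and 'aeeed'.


DP table for LCS of 'edbbd' and 'aeeed':
       a  e  e  e  d
    0  0  0  0  0  0
  e 0  0  1  1  1  1
  d 0  0  1  1  1  2
  b 0  0  1  1  1  2
  b 0  0  1  1  1  2
  d 0  0  1  1  1  2
LCS: 'ed'
LCS length = 2

2


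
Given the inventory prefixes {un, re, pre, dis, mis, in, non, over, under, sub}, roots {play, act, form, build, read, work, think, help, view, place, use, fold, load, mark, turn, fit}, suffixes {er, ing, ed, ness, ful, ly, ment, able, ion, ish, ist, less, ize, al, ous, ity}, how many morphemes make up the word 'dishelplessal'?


Segmenting 'dishelplessal' against the inventory:
  'dis' -> prefix (morpheme 1)
  'help' -> root (morpheme 2)
  'less' -> suffix (morpheme 3)
  'al' -> suffix (morpheme 4)
Total morphemes: 4

4


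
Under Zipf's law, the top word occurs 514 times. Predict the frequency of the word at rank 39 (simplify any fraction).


Zipf's law: freq(rank) = f1 / rank
f1 = 514, rank = 39
freq = 514 / 39
GCD(514, 39) = 1
Simplified: 514/39

514/39


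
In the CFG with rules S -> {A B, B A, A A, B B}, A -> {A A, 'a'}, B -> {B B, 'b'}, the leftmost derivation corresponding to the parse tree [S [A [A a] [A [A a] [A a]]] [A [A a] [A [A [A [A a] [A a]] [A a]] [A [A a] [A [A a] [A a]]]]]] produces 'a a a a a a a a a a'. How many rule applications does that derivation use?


Every bracketed nonterminal node [X ...] in the tree is produced by exactly one rule application.
Reading the tree off as a leftmost derivation:
  Step 1: S  =>  A A   (applied S -> A A)
  Step 2: A A  =>  A A A   (applied A -> A A)
  Step 3: A A A  =>  a A A   (applied A -> a)
  Step 4: a A A  =>  a A A A   (applied A -> A A)
  Step 5: a A A A  =>  a a A A   (applied A -> a)
  Step 6: a a A A  =>  a a a A   (applied A -> a)
  Step 7: a a a A  =>  a a a A A   (applied A -> A A)
  Step 8: a a a A A  =>  a a a a A   (applied A -> a)
  Step 9: a a a a A  =>  a a a a A A   (applied A -> A A)
  Step 10: a a a a A A  =>  a a a a A A A   (applied A -> A A)
  Step 11: a a a a A A A  =>  a a a a A A A A   (applied A -> A A)
  Step 12: a a a a A A A A  =>  a a a a a A A A   (applied A -> a)
  Step 13: a a a a a A A A  =>  a a a a a a A A   (applied A -> a)
  Step 14: a a a a a a A A  =>  a a a a a a a A   (applied A -> a)
  Step 15: a a a a a a a A  =>  a a a a a a a A A   (applied A -> A A)
  Step 16: a a a a a a a A A  =>  a a a a a a a a A   (applied A -> a)
  Step 17: a a a a a a a a A  =>  a a a a a a a a A A   (applied A -> A A)
  Step 18: a a a a a a a a A A  =>  a a a a a a a a a A   (applied A -> a)
  Step 19: a a a a a a a a a A  =>  a a a a a a a a a a   (applied A -> a)
Final yield: a a a a a a a a a a
Total rewrite steps: 19

19


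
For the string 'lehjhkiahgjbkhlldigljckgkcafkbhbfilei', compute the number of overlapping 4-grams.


String 'lehjhkiahgjbkhlldigljckgkcafkbhbfilei' has length L = 37.
Number of overlapping n-grams = L - n + 1
Substituting: 37 - 4 + 1 = 34

34


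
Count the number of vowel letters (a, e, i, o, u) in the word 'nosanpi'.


Scanning each character of 'nosanpi':
  Position 1: 'n' -> consonant (running count: 0)
  Position 2: 'o' -> vowel (running count: 1)
  Position 3: 's' -> consonant (running count: 1)
  Position 4: 'a' -> vowel (running count: 2)
  Position 5: 'n' -> consonant (running count: 2)
  Position 6: 'p' -> consonant (running count: 2)
  Position 7: 'i' -> vowel (running count: 3)
Total vowels: 3

3


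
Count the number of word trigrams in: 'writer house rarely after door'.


Word trigrams from [5] words:
  Trigram 1: (writer house rarely)
  Trigram 2: (house rarely after)
  Trigram 3: (rarely after door)
Total word trigrams: 5 - 2 = 3

3


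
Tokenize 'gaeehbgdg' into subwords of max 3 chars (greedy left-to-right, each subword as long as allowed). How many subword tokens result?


'gaeehbgdg' has 9 characters.
Chunking with max size 3:
  Chunk 1: 'gae' (positions 0-2)
  Chunk 2: 'ehb' (positions 3-5)
  Chunk 3: 'gdg' (positions 6-8)
Total chunks: ceil(9 / 3) = 3

3


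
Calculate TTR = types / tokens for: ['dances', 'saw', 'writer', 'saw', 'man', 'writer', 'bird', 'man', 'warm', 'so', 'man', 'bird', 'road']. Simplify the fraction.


Tokens: 13
Unique types: ('bird', 'dances', 'man', 'road', 'saw', 'so', 'warm', 'writer') = 8
TTR = 8/13
Already in lowest terms.

8/13


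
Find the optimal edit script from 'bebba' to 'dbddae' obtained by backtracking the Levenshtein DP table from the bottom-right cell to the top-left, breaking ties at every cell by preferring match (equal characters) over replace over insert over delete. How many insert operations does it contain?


Edit distance = 5. Backtracking from cell (5, 6) with preference match > replace > insert > delete,
then listing the resulting alignment 'bebba' -> 'dbddae' left to right:
  Step 1: insert 'd' [insertion #1]
  Step 2: keep 'b'
  Step 3: replace e->d
  Step 4: replace b->d
  Step 5: replace b->a
  Step 6: replace a->e
Total insertions: 1

1


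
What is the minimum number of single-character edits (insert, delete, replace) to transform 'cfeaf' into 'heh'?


Building DP table for s1='cfeaf' (len 5) and s2='heh' (len 3):
       h  e  h
    0  1  2  3
  c 1  1  2  3
  f 2  2  2  3
  e 3  3  2  3
  a 4  4  3  3
  f 5  5  4  4
Edit distance = dp[5][3] = 4

4


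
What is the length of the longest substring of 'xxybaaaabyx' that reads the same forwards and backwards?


Scanning 'xxybaaaabyx' for palindromic substrings.
Substring at positions 1-10: 'xybaaaabyx'.
Check: reverse('xybaaaabyx') = 'xybaaaabyx' -> palindrome confirmed.
Neighbouring characters ('x' / '-') break symmetry, so it cannot extend further.
No longer palindromic substring exists; longest length = 10

10


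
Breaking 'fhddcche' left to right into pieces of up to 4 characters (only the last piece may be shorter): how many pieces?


'fhddcche' has 8 characters.
Chunking with max size 4:
  Chunk 1: 'fhdd' (positions 0-3)
  Chunk 2: 'cche' (positions 4-7)
Total chunks: ceil(8 / 4) = 2

2


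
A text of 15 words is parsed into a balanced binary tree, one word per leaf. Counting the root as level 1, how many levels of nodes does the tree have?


In a balanced binary tree with n leaves the deepest leaf is ceil(log2(n)) edges below the root,
so counting node levels inclusive of root and leaves gives ceil(log2(n)) + 1 levels.
log2(15) = 3.9069
ceil(3.9069) = 4
levels = 4 + 1 = 5

5


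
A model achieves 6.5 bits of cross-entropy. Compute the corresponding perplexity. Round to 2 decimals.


Perplexity formula: PP = 2^H
H = 6.5
PP = 2^6.5
Decompose: 2^6.5 = 2^6 * 2^0.5 = 2^6 * sqrt(2)
2^6 = 64, sqrt(2) ~ 1.4142136
PP ~ 64 * 1.4142136 = 90.5096704
Rounded to 2 decimals: 90.51

90.51


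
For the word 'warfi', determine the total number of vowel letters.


Scanning each character of 'warfi':
  Position 1: 'w' -> consonant (running count: 0)
  Position 2: 'a' -> vowel (running count: 1)
  Position 3: 'r' -> consonant (running count: 1)
  Position 4: 'f' -> consonant (running count: 1)
  Position 5: 'i' -> vowel (running count: 2)
Total vowels: 2

2


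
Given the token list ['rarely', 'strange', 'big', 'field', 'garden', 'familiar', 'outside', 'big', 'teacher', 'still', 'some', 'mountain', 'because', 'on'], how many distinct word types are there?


Listing all tokens and tracking unique types:
  Token 1: 'rarely' -> NEW (unique so far: 1)
  Token 2: 'strange' -> NEW (unique so far: 2)
  Token 3: 'big' -> NEW (unique so far: 3)
  Token 4: 'field' -> NEW (unique so far: 4)
  Token 5: 'garden' -> NEW (unique so far: 5)
  Token 6: 'familiar' -> NEW (unique so far: 6)
  Token 7: 'outside' -> NEW (unique so far: 7)
  Token 8: 'big' -> duplicate (unique so far: 7)
  Token 9: 'teacher' -> NEW (unique so far: 8)
  Token 10: 'still' -> NEW (unique so far: 9)
  Token 11: 'some' -> NEW (unique so far: 10)
  Token 12: 'mountain' -> NEW (unique so far: 11)
  Token 13: 'because' -> NEW (unique so far: 12)
  Token 14: 'on' -> NEW (unique so far: 13)
Unique types: ('because', 'big', 'familiar', 'field', 'garden', 'mountain', 'on', 'outside', 'rarely', 'some', 'still', 'strange', 'teacher')
Vocabulary size: 13

13


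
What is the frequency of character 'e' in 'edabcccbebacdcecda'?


Scanning 'edabcccbebacdcecda' for 'e':
  Position 0: 'e' -> MATCH (count: 1)
  Position 8: 'e' -> MATCH (count: 2)
  Position 14: 'e' -> MATCH (count: 3)
Total occurrences of 'e': 3

3


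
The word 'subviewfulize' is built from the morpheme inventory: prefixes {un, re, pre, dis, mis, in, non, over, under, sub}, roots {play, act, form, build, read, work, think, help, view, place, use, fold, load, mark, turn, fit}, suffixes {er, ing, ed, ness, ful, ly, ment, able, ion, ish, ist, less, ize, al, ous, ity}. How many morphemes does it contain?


Segmenting 'subviewfulize' against the inventory:
  'sub' -> prefix (morpheme 1)
  'view' -> root (morpheme 2)
  'ful' -> suffix (morpheme 3)
  'ize' -> suffix (morpheme 4)
Total morphemes: 4

4


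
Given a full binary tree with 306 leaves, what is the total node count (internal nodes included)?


Leaf nodes (terminals): 306
Internal nodes = n - 1 = 306 - 1 = 305
Total = leaves + internal = 306 + 305 = 611

611


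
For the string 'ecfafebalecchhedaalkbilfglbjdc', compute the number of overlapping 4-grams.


String 'ecfafebalecchhedaalkbilfglbjdc' has length L = 30.
Number of overlapping n-grams = L - n + 1
Substituting: 30 - 4 + 1 = 27

27


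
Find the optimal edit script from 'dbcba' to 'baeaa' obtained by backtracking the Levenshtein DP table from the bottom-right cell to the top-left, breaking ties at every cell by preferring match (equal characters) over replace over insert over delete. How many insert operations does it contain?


Edit distance = 4. Backtracking from cell (5, 5) with preference match > replace > insert > delete,
then listing the resulting alignment 'dbcba' -> 'baeaa' left to right:
  Step 1: replace d->b
  Step 2: replace b->a
  Step 3: replace c->e
  Step 4: replace b->a
  Step 5: keep 'a'
Total insertions: 0

0


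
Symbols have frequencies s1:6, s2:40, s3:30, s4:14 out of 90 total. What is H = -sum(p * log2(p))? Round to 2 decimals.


Computing entropy H = -sum(p_i * log2(p_i)):
  s1: p = 6/90 = 0.0667, -p*log2(p) = 0.2605
  s2: p = 40/90 = 0.4444, -p*log2(p) = 0.5200
  s3: p = 30/90 = 0.3333, -p*log2(p) = 0.5283
  s4: p = 14/90 = 0.1556, -p*log2(p) = 0.4176
H = sum of terms = 1.7264
Rounded to 2 decimals: 1.73

1.73


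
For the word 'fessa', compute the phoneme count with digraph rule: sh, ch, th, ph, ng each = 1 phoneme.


Parsing 'fessa' greedily, digraphs first:
  'f' -> consonant phoneme (phonemes so far: 1)
  'e' -> vowel phoneme (phonemes so far: 2)
  's' -> consonant phoneme (phonemes so far: 3)
  's' -> consonant phoneme (phonemes so far: 4)
  'a' -> vowel phoneme (phonemes so far: 5)
Total phonemes: 5

5


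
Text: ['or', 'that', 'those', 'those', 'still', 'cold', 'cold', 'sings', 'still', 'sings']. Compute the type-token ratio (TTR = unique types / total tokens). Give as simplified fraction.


Tokens: 10
Unique types: ('cold', 'or', 'sings', 'still', 'that', 'those') = 6
TTR = 6/10
Simplify: divide both by 2 -> 3/5
TTR = 3/5

3/5


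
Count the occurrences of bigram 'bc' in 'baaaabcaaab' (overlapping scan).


Scanning 'baaaabcaaab' for bigram 'bc':
  Position 0: 'ba' -> no
  Position 1: 'aa' -> no
  Position 2: 'aa' -> no
  Position 3: 'aa' -> no
  Position 4: 'ab' -> no
  Position 5: 'bc' -> MATCH
  Position 6: 'ca' -> no
  Position 7: 'aa' -> no
  Position 8: 'aa' -> no
  Position 9: 'ab' -> no
Total matches: 1

1


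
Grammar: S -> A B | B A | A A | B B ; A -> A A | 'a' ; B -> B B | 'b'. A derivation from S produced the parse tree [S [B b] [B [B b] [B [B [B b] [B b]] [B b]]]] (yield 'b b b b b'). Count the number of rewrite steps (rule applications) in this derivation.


Every bracketed nonterminal node [X ...] in the tree is produced by exactly one rule application.
Reading the tree off as a leftmost derivation:
  Step 1: S  =>  B B   (applied S -> B B)
  Step 2: B B  =>  b B   (applied B -> b)
  Step 3: b B  =>  b B B   (applied B -> B B)
  Step 4: b B B  =>  b b B   (applied B -> b)
  Step 5: b b B  =>  b b B B   (applied B -> B B)
  Step 6: b b B B  =>  b b B B B   (applied B -> B B)
  Step 7: b b B B B  =>  b b b B B   (applied B -> b)
  Step 8: b b b B B  =>  b b b b B   (applied B -> b)
  Step 9: b b b b B  =>  b b b b b   (applied B -> b)
Final yield: b b b b b
Total rewrite steps: 9

9


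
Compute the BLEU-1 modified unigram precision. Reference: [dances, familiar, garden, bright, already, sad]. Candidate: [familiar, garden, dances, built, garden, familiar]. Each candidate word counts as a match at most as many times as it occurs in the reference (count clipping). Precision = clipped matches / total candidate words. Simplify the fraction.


Reference word counts: {'already': 1, 'bright': 1, 'dances': 1, 'familiar': 1, 'garden': 1, 'sad': 1}
Checking each candidate word (with clipping):
  'familiar' -> in reference (ref count 1, used 1/1) -> match (matches: 1)
  'garden' -> in reference (ref count 1, used 1/1) -> match (matches: 2)
  'dances' -> in reference (ref count 1, used 1/1) -> match (matches: 3)
  'built' -> not in reference -> no match (matches: 3)
  'garden' -> ref count 1 already used up (1/1) -> clipped, no match (matches: 3)
  'familiar' -> ref count 1 already used up (1/1) -> clipped, no match (matches: 3)
Clipped matches: 3, Candidate length: 6
Precision = 3/6 = 1/2

1/2


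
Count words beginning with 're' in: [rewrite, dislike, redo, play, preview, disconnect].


Checking each word for prefix 're':
  'rewrite' -> YES, starts with 're' (count: 1)
  'dislike' -> no (count: 1)
  'redo' -> YES, starts with 're' (count: 2)
  'play' -> no (count: 2)
  'preview' -> no (count: 2)
  'disconnect' -> no (count: 2)
Total with prefix 're': 2

2


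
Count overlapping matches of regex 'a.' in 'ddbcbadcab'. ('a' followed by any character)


Pattern: a. means 'a' followed by any character.
Scanning 'ddbcbadcab' position-by-position:
  Pos 0: window 'dd' -> no
  Pos 1: window 'db' -> no
  Pos 2: window 'bc' -> no
  Pos 3: window 'cb' -> no
  Pos 4: window 'ba' -> no
  Pos 5: window 'ad' -> MATCH
  Pos 6: window 'dc' -> no
  Pos 7: window 'ca' -> no
  Pos 8: window 'ab' -> MATCH
  Pos 9: window 'b' -> no
Total matches: 2

2


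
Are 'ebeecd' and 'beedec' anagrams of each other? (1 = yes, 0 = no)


Sort characters of 'ebeecd': 'bcdeee'
Sort characters of 'beedec': 'bcdeee'
Sorted forms match -> they ARE anagrams
Result: 1

1


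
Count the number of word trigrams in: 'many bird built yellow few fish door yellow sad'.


Word trigrams from [9] words:
  Trigram 1: (many bird built)
  Trigram 2: (bird built yellow)
  Trigram 3: (built yellow few)
  Trigram 4: (yellow few fish)
  Trigram 5: (few fish door)
  Trigram 6: (fish door yellow)
  Trigram 7: (door yellow sad)
Total word trigrams: 9 - 2 = 7

7


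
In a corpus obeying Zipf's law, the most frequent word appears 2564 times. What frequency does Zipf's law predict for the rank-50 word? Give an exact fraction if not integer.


Zipf's law: freq(rank) = f1 / rank
f1 = 2564, rank = 50
freq = 2564 / 50
GCD(2564, 50) = 2
Simplified: 1282/25

1282/25
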